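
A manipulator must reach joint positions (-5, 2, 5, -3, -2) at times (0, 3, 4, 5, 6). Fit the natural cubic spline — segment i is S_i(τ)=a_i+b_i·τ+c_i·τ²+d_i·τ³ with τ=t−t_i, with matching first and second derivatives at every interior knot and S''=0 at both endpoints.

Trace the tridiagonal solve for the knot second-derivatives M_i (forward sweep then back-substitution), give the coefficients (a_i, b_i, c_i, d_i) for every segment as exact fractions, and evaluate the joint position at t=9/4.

  seg 0: a=-5 b=245/348 c=0 d=21/116
  seg 1: a=2 b=973/174 c=189/116 d=-1469/348
  seg 2: a=5 b=-1327/348 c=-320/29 d=2383/348
  seg 3: a=-3 b=-929/174 c=1103/116 d=-1103/348
S(9/4) = -10051/7424

Δ: Δ0=7/3, Δ1=3, Δ2=-8, Δ3=1
row 1: diag=8, rhs=4; c'=1/8, d'=1/2
row 2: denom=4−1·1/8=31/8; d'=(-66−1·1/2)/(31/8)=-532/31
row 3: denom=4−1·8/31=116/31; d'=(54−1·-532/31)/(116/31)=1103/58
back: M3=1103/58
back: M2=-532/31−8/31·1103/58=-640/29
back: M1=1/2−1/8·-640/29=189/58
M: M0=0, M1=189/58, M2=-640/29, M3=1103/58, M4=0
seg 0: a=-5, c=M0/2=0, d=(M1−M0)/(6·3)=21/116, b=Δ0−h0·(2M0+M1)/6=245/348
seg 1: a=2, c=M1/2=189/116, d=(M2−M1)/(6·1)=-1469/348, b=Δ1−h1·(2M1+M2)/6=973/174
seg 2: a=5, c=M2/2=-320/29, d=(M3−M2)/(6·1)=2383/348, b=Δ2−h2·(2M2+M3)/6=-1327/348
seg 3: a=-3, c=M3/2=1103/116, d=(M4−M3)/(6·1)=-1103/348, b=Δ3−h3·(2M3+M4)/6=-929/174
t_q=9/4 → seg 0, τ=9/4; S=-5+245/348·τ+0·τ²+21/116·τ³=-10051/7424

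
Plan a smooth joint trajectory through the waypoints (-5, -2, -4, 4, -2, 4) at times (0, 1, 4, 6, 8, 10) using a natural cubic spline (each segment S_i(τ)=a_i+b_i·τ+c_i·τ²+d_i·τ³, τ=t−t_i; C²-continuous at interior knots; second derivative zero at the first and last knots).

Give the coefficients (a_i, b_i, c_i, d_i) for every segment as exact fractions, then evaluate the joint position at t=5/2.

  seg 0: a=-5 b=11507/3003 c=0 d=-2498/3003
  seg 1: a=-2 b=4013/3003 c=-2498/1001 d=499/819
  seg 2: a=-4 b=650/231 c=2991/1001 d=-3596/3003
  seg 3: a=4 b=170/429 c=-4201/1001 d=15007/12012
  seg 4: a=-2 b=-4201/3003 c=6605/2002 d=-6605/12012
S(5/2) = -28461/8008

Δ: Δ0=3, Δ1=-2/3, Δ2=4, Δ3=-3, Δ4=3
row 1: diag=8, rhs=-22; c'=3/8, d'=-11/4
row 2: denom=10−3·3/8=71/8; d'=(28−3·-11/4)/(71/8)=290/71
row 3: denom=8−2·16/71=536/71; d'=(-42−2·290/71)/(536/71)=-1781/268
row 4: denom=8−2·71/268=1001/134; d'=(36−2·-1781/268)/(1001/134)=6605/1001
back: M4=6605/1001
back: M3=-1781/268−71/268·6605/1001=-8402/1001
back: M2=290/71−16/71·-8402/1001=5982/1001
back: M1=-11/4−3/8·5982/1001=-4996/1001
M: M0=0, M1=-4996/1001, M2=5982/1001, M3=-8402/1001, M4=6605/1001, M5=0
seg 0: a=-5, c=M0/2=0, d=(M1−M0)/(6·1)=-2498/3003, b=Δ0−h0·(2M0+M1)/6=11507/3003
seg 1: a=-2, c=M1/2=-2498/1001, d=(M2−M1)/(6·3)=499/819, b=Δ1−h1·(2M1+M2)/6=4013/3003
seg 2: a=-4, c=M2/2=2991/1001, d=(M3−M2)/(6·2)=-3596/3003, b=Δ2−h2·(2M2+M3)/6=650/231
seg 3: a=4, c=M3/2=-4201/1001, d=(M4−M3)/(6·2)=15007/12012, b=Δ3−h3·(2M3+M4)/6=170/429
seg 4: a=-2, c=M4/2=6605/2002, d=(M5−M4)/(6·2)=-6605/12012, b=Δ4−h4·(2M4+M5)/6=-4201/3003
t_q=5/2 → seg 1, τ=3/2; S=-2+4013/3003·τ+-2498/1001·τ²+499/819·τ³=-28461/8008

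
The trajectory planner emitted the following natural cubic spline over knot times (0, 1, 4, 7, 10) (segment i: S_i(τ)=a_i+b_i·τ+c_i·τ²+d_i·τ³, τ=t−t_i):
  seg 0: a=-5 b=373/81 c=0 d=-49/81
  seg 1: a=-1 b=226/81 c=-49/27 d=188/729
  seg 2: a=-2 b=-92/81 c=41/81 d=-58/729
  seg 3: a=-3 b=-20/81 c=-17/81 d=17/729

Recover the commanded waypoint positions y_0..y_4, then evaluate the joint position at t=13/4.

y_0=-5 y_1=-1 y_2=-2 y_3=-3 y_4=-5
S(13/4) = -35/36

y_0 = S_0(0) = a_0 = -5
y_1 = S_1(0) = a_1 = -1
y_2 = S_2(0) = a_2 = -2
y_3 = S_3(0) = a_3 = -3
y_4 = S_3(3) = -5
t_q=13/4 is in segment 1 (τ=9/4); S_1(τ)=-35/36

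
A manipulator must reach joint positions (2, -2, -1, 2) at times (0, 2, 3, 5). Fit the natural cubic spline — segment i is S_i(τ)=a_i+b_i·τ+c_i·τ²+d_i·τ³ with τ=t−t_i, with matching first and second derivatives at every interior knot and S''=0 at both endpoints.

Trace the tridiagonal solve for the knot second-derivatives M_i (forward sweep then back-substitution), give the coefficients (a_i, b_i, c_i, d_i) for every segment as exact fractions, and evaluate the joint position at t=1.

Δ: Δ0=-2, Δ1=1, Δ2=3/2
row 1: diag=6, rhs=18; c'=1/6, d'=3
row 2: denom=6−1·1/6=35/6; d'=(3−1·3)/(35/6)=0
back: M2=0
back: M1=3−1/6·0=3
M: M0=0, M1=3, M2=0, M3=0
seg 0: a=2, c=M0/2=0, d=(M1−M0)/(6·2)=1/4, b=Δ0−h0·(2M0+M1)/6=-3
seg 1: a=-2, c=M1/2=3/2, d=(M2−M1)/(6·1)=-1/2, b=Δ1−h1·(2M1+M2)/6=0
seg 2: a=-1, c=M2/2=0, d=(M3−M2)/(6·2)=0, b=Δ2−h2·(2M2+M3)/6=3/2
t_q=1 → seg 0, τ=1; S=2+-3·τ+0·τ²+1/4·τ³=-3/4

  seg 0: a=2 b=-3 c=0 d=1/4
  seg 1: a=-2 b=0 c=3/2 d=-1/2
  seg 2: a=-1 b=3/2 c=0 d=0
S(1) = -3/4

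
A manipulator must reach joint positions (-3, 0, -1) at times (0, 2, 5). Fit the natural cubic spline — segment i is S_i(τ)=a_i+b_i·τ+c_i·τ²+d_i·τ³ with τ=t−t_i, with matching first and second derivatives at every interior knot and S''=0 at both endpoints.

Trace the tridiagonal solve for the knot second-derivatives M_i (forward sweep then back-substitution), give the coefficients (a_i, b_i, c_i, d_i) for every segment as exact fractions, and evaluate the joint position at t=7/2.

  seg 0: a=-3 b=28/15 c=0 d=-11/120
  seg 1: a=0 b=23/30 c=-11/20 d=11/180
S(7/2) = 19/160

Δ: Δ0=3/2, Δ1=-1/3
row 1: diag=10, rhs=-11; c'=3/10, d'=-11/10
back: M1=-11/10
M: M0=0, M1=-11/10, M2=0
seg 0: a=-3, c=M0/2=0, d=(M1−M0)/(6·2)=-11/120, b=Δ0−h0·(2M0+M1)/6=28/15
seg 1: a=0, c=M1/2=-11/20, d=(M2−M1)/(6·3)=11/180, b=Δ1−h1·(2M1+M2)/6=23/30
t_q=7/2 → seg 1, τ=3/2; S=0+23/30·τ+-11/20·τ²+11/180·τ³=19/160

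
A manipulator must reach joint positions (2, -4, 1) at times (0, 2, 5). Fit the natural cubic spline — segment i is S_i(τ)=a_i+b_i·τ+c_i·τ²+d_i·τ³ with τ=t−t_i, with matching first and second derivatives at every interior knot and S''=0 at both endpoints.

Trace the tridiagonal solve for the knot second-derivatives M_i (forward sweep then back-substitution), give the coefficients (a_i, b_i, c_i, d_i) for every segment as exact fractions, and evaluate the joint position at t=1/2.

  seg 0: a=2 b=-59/15 c=0 d=7/30
  seg 1: a=-4 b=-17/15 c=7/5 d=-7/45
S(1/2) = 1/16

Δ: Δ0=-3, Δ1=5/3
row 1: diag=10, rhs=28; c'=3/10, d'=14/5
back: M1=14/5
M: M0=0, M1=14/5, M2=0
seg 0: a=2, c=M0/2=0, d=(M1−M0)/(6·2)=7/30, b=Δ0−h0·(2M0+M1)/6=-59/15
seg 1: a=-4, c=M1/2=7/5, d=(M2−M1)/(6·3)=-7/45, b=Δ1−h1·(2M1+M2)/6=-17/15
t_q=1/2 → seg 0, τ=1/2; S=2+-59/15·τ+0·τ²+7/30·τ³=1/16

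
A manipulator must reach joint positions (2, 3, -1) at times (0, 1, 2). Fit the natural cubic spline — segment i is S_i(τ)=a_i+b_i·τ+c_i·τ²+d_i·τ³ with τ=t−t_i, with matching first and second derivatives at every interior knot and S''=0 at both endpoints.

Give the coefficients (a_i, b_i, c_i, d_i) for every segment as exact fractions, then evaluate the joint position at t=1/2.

  seg 0: a=2 b=9/4 c=0 d=-5/4
  seg 1: a=3 b=-3/2 c=-15/4 d=5/4
S(1/2) = 95/32

Δ: Δ0=1, Δ1=-4
row 1: diag=4, rhs=-30; c'=1/4, d'=-15/2
back: M1=-15/2
M: M0=0, M1=-15/2, M2=0
seg 0: a=2, c=M0/2=0, d=(M1−M0)/(6·1)=-5/4, b=Δ0−h0·(2M0+M1)/6=9/4
seg 1: a=3, c=M1/2=-15/4, d=(M2−M1)/(6·1)=5/4, b=Δ1−h1·(2M1+M2)/6=-3/2
t_q=1/2 → seg 0, τ=1/2; S=2+9/4·τ+0·τ²+-5/4·τ³=95/32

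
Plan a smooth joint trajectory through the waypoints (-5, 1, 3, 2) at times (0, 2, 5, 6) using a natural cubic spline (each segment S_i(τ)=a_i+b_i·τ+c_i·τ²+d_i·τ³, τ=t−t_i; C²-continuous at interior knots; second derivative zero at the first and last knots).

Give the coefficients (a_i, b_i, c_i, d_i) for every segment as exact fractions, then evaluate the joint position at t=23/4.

  seg 0: a=-5 b=721/213 c=0 d=-41/426
  seg 1: a=1 b=475/213 c=-41/71 d=4/213
  seg 2: a=3 b=-155/213 c=-29/71 d=29/213
S(23/4) = 10369/4544

Δ: Δ0=3, Δ1=2/3, Δ2=-1
row 1: diag=10, rhs=-14; c'=3/10, d'=-7/5
row 2: denom=8−3·3/10=71/10; d'=(-10−3·-7/5)/(71/10)=-58/71
back: M2=-58/71
back: M1=-7/5−3/10·-58/71=-82/71
M: M0=0, M1=-82/71, M2=-58/71, M3=0
seg 0: a=-5, c=M0/2=0, d=(M1−M0)/(6·2)=-41/426, b=Δ0−h0·(2M0+M1)/6=721/213
seg 1: a=1, c=M1/2=-41/71, d=(M2−M1)/(6·3)=4/213, b=Δ1−h1·(2M1+M2)/6=475/213
seg 2: a=3, c=M2/2=-29/71, d=(M3−M2)/(6·1)=29/213, b=Δ2−h2·(2M2+M3)/6=-155/213
t_q=23/4 → seg 2, τ=3/4; S=3+-155/213·τ+-29/71·τ²+29/213·τ³=10369/4544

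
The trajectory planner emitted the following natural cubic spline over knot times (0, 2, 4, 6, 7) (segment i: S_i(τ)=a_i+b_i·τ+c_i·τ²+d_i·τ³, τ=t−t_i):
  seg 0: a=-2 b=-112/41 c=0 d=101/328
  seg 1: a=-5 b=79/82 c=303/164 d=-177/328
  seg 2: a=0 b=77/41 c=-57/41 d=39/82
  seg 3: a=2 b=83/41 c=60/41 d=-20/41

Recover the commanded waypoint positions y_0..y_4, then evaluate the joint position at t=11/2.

y_0 = S_0(0) = a_0 = -2
y_1 = S_1(0) = a_1 = -5
y_2 = S_2(0) = a_2 = 0
y_3 = S_3(0) = a_3 = 2
y_4 = S_3(1) = 5
t_q=11/2 is in segment 2 (τ=3/2); S_2(τ)=849/656

y_0=-2 y_1=-5 y_2=0 y_3=2 y_4=5
S(11/2) = 849/656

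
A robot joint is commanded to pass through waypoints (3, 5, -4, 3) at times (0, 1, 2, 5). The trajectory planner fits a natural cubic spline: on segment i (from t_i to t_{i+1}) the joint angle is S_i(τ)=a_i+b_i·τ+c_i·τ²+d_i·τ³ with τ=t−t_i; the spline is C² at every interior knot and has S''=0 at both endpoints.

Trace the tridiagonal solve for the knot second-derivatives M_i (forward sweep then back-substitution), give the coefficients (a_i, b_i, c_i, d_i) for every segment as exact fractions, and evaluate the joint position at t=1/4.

Δ: Δ0=2, Δ1=-9, Δ2=7/3
row 1: diag=4, rhs=-66; c'=1/4, d'=-33/2
row 2: denom=8−1·1/4=31/4; d'=(68−1·-33/2)/(31/4)=338/31
back: M2=338/31
back: M1=-33/2−1/4·338/31=-596/31
M: M0=0, M1=-596/31, M2=338/31, M3=0
seg 0: a=3, c=M0/2=0, d=(M1−M0)/(6·1)=-298/93, b=Δ0−h0·(2M0+M1)/6=484/93
seg 1: a=5, c=M1/2=-298/31, d=(M2−M1)/(6·1)=467/93, b=Δ1−h1·(2M1+M2)/6=-410/93
seg 2: a=-4, c=M2/2=169/31, d=(M3−M2)/(6·3)=-169/279, b=Δ2−h2·(2M2+M3)/6=-797/93
t_q=1/4 → seg 0, τ=1/4; S=3+484/93·τ+0·τ²+-298/93·τ³=4217/992

  seg 0: a=3 b=484/93 c=0 d=-298/93
  seg 1: a=5 b=-410/93 c=-298/31 d=467/93
  seg 2: a=-4 b=-797/93 c=169/31 d=-169/279
S(1/4) = 4217/992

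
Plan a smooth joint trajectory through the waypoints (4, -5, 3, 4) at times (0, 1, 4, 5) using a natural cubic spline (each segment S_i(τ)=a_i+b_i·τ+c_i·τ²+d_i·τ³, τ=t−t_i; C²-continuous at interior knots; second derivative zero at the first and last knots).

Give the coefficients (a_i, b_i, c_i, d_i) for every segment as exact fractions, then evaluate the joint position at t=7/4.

  seg 0: a=4 b=-356/33 c=0 d=59/33
  seg 1: a=-5 b=-179/33 c=59/11 d=-8/9
  seg 2: a=3 b=91/33 c=-29/11 d=29/33
S(7/4) = -1131/176

Δ: Δ0=-9, Δ1=8/3, Δ2=1
row 1: diag=8, rhs=70; c'=3/8, d'=35/4
row 2: denom=8−3·3/8=55/8; d'=(-10−3·35/4)/(55/8)=-58/11
back: M2=-58/11
back: M1=35/4−3/8·-58/11=118/11
M: M0=0, M1=118/11, M2=-58/11, M3=0
seg 0: a=4, c=M0/2=0, d=(M1−M0)/(6·1)=59/33, b=Δ0−h0·(2M0+M1)/6=-356/33
seg 1: a=-5, c=M1/2=59/11, d=(M2−M1)/(6·3)=-8/9, b=Δ1−h1·(2M1+M2)/6=-179/33
seg 2: a=3, c=M2/2=-29/11, d=(M3−M2)/(6·1)=29/33, b=Δ2−h2·(2M2+M3)/6=91/33
t_q=7/4 → seg 1, τ=3/4; S=-5+-179/33·τ+59/11·τ²+-8/9·τ³=-1131/176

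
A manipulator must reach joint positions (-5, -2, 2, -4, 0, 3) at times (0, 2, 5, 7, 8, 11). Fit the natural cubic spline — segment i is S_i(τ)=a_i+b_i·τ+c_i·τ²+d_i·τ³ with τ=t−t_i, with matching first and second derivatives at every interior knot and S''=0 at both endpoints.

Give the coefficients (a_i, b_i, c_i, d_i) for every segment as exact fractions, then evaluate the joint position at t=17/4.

Δ: Δ0=3/2, Δ1=4/3, Δ2=-3, Δ3=4, Δ4=1
row 1: diag=10, rhs=-1; c'=3/10, d'=-1/10
row 2: denom=10−3·3/10=91/10; d'=(-26−3·-1/10)/(91/10)=-257/91
row 3: denom=6−2·20/91=506/91; d'=(42−2·-257/91)/(506/91)=2168/253
row 4: denom=8−1·91/506=3957/506; d'=(-18−1·2168/253)/(3957/506)=-13444/3957
back: M4=-13444/3957
back: M3=2168/253−91/506·-13444/3957=36326/3957
back: M2=-257/91−20/91·36326/3957=-19159/3957
back: M1=-1/10−3/10·-19159/3957=1784/1319
M: M0=0, M1=1784/1319, M2=-19159/3957, M3=36326/3957, M4=-13444/3957, M5=0
seg 0: a=-5, c=M0/2=0, d=(M1−M0)/(6·2)=446/3957, b=Δ0−h0·(2M0+M1)/6=8303/7914
seg 1: a=-2, c=M1/2=892/1319, d=(M2−M1)/(6·3)=-24511/71226, b=Δ1−h1·(2M1+M2)/6=19007/7914
seg 2: a=2, c=M2/2=-19159/7914, d=(M3−M2)/(6·2)=6165/5276, b=Δ2−h2·(2M2+M3)/6=-11207/3957
seg 3: a=-4, c=M3/2=18163/3957, d=(M4−M3)/(6·1)=-2765/1319, b=Δ3−h3·(2M3+M4)/6=5960/3957
seg 4: a=0, c=M4/2=-6722/3957, d=(M5−M4)/(6·3)=6722/35613, b=Δ4−h4·(2M4+M5)/6=17401/3957
t_q=17/4 → seg 1, τ=9/4; S=-2+19007/7914·τ+892/1319·τ²+-24511/71226·τ³=490891/168832

  seg 0: a=-5 b=8303/7914 c=0 d=446/3957
  seg 1: a=-2 b=19007/7914 c=892/1319 d=-24511/71226
  seg 2: a=2 b=-11207/3957 c=-19159/7914 d=6165/5276
  seg 3: a=-4 b=5960/3957 c=18163/3957 d=-2765/1319
  seg 4: a=0 b=17401/3957 c=-6722/3957 d=6722/35613
S(17/4) = 490891/168832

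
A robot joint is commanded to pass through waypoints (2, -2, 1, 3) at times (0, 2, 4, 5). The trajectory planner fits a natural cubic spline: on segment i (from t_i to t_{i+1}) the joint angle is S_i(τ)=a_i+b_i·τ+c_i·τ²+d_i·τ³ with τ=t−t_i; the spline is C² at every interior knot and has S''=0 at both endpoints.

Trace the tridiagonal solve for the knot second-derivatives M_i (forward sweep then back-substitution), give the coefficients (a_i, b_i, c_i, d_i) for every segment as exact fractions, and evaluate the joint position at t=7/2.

  seg 0: a=2 b=-32/11 c=0 d=5/22
  seg 1: a=-2 b=-2/11 c=15/11 d=-23/88
  seg 2: a=1 b=47/22 c=-9/44 d=3/44
S(7/2) = -61/704

Δ: Δ0=-2, Δ1=3/2, Δ2=2
row 1: diag=8, rhs=21; c'=1/4, d'=21/8
row 2: denom=6−2·1/4=11/2; d'=(3−2·21/8)/(11/2)=-9/22
back: M2=-9/22
back: M1=21/8−1/4·-9/22=30/11
M: M0=0, M1=30/11, M2=-9/22, M3=0
seg 0: a=2, c=M0/2=0, d=(M1−M0)/(6·2)=5/22, b=Δ0−h0·(2M0+M1)/6=-32/11
seg 1: a=-2, c=M1/2=15/11, d=(M2−M1)/(6·2)=-23/88, b=Δ1−h1·(2M1+M2)/6=-2/11
seg 2: a=1, c=M2/2=-9/44, d=(M3−M2)/(6·1)=3/44, b=Δ2−h2·(2M2+M3)/6=47/22
t_q=7/2 → seg 1, τ=3/2; S=-2+-2/11·τ+15/11·τ²+-23/88·τ³=-61/704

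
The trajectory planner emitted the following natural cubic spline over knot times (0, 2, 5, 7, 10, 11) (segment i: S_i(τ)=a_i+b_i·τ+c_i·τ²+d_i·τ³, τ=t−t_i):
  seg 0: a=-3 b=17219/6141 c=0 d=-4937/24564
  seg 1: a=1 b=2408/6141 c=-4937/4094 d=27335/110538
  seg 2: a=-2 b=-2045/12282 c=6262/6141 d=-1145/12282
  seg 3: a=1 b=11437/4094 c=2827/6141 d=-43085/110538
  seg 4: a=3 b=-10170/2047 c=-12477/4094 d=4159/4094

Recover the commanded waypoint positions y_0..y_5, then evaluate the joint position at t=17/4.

y_0 = S_0(0) = a_0 = -3
y_1 = S_1(0) = a_1 = 1
y_2 = S_2(0) = a_2 = -2
y_3 = S_3(0) = a_3 = 1
y_4 = S_4(0) = a_4 = 3
y_5 = S_4(1) = -4
t_q=17/4 is in segment 1 (τ=9/4); S_1(τ)=-368359/262016

y_0=-3 y_1=1 y_2=-2 y_3=1 y_4=3 y_5=-4
S(17/4) = -368359/262016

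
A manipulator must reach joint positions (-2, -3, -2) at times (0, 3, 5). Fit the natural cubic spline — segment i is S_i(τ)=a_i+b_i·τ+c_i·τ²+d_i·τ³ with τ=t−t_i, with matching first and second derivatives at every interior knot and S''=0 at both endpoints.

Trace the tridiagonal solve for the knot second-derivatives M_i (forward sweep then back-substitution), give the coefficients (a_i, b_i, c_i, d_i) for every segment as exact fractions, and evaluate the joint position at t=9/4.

Δ: Δ0=-1/3, Δ1=1/2
row 1: diag=10, rhs=5; c'=1/5, d'=1/2
back: M1=1/2
M: M0=0, M1=1/2, M2=0
seg 0: a=-2, c=M0/2=0, d=(M1−M0)/(6·3)=1/36, b=Δ0−h0·(2M0+M1)/6=-7/12
seg 1: a=-3, c=M1/2=1/4, d=(M2−M1)/(6·2)=-1/24, b=Δ1−h1·(2M1+M2)/6=1/6
t_q=9/4 → seg 0, τ=9/4; S=-2+-7/12·τ+0·τ²+1/36·τ³=-767/256

  seg 0: a=-2 b=-7/12 c=0 d=1/36
  seg 1: a=-3 b=1/6 c=1/4 d=-1/24
S(9/4) = -767/256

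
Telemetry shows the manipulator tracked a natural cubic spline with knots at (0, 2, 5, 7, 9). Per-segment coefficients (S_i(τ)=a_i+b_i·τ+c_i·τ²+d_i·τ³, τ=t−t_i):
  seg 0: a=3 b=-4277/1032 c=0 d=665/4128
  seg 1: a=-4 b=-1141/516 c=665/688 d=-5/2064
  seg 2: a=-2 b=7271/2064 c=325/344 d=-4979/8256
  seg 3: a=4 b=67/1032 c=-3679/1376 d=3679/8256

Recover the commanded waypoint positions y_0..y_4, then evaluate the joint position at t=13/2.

y_0=3 y_1=-4 y_2=-2 y_3=4 y_4=-3
S(13/2) = 74293/22016

y_0 = S_0(0) = a_0 = 3
y_1 = S_1(0) = a_1 = -4
y_2 = S_2(0) = a_2 = -2
y_3 = S_3(0) = a_3 = 4
y_4 = S_3(2) = -3
t_q=13/2 is in segment 2 (τ=3/2); S_2(τ)=74293/22016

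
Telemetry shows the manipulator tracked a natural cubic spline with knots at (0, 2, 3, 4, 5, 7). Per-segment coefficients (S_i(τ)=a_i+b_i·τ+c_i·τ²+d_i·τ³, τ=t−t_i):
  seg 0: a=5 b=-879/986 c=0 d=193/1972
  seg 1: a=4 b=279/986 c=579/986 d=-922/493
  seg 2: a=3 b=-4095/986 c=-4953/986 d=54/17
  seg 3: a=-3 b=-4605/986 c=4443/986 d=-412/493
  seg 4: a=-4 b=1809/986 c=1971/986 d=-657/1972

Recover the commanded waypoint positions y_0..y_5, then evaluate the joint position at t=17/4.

y_0 = S_0(0) = a_0 = 5
y_1 = S_1(0) = a_1 = 4
y_2 = S_2(0) = a_2 = 3
y_3 = S_3(0) = a_3 = -3
y_4 = S_4(0) = a_4 = -4
y_5 = S_4(2) = 5
t_q=17/4 is in segment 3 (τ=1/4); S_3(τ)=-61511/15776

y_0=5 y_1=4 y_2=3 y_3=-3 y_4=-4 y_5=5
S(17/4) = -61511/15776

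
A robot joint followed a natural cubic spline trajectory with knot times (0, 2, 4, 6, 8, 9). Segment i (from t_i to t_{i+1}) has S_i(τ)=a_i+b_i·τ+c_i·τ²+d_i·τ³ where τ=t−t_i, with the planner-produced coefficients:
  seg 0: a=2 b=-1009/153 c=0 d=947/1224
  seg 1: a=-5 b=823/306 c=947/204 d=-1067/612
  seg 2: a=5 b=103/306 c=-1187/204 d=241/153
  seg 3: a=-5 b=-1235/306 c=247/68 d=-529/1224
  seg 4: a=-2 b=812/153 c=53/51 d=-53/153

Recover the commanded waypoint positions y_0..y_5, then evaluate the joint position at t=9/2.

y_0 = S_0(0) = a_0 = 2
y_1 = S_1(0) = a_1 = -5
y_2 = S_2(0) = a_2 = 5
y_3 = S_3(0) = a_3 = -5
y_4 = S_4(0) = a_4 = -2
y_5 = S_4(1) = 4
t_q=9/2 is in segment 2 (τ=1/2); S_2(τ)=3191/816

y_0=2 y_1=-5 y_2=5 y_3=-5 y_4=-2 y_5=4
S(9/2) = 3191/816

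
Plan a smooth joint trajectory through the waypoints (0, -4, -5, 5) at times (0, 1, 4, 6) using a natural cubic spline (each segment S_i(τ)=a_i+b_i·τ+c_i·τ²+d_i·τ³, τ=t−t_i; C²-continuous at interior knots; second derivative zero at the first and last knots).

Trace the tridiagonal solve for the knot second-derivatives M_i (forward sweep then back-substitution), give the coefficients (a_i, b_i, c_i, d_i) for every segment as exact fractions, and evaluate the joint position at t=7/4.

  seg 0: a=0 b=-914/213 c=0 d=62/213
  seg 1: a=-4 b=-728/213 c=62/71 d=11/213
  seg 2: a=-5 b=685/213 c=95/71 d=-95/426
S(7/4) = -27493/4544

Δ: Δ0=-4, Δ1=-1/3, Δ2=5
row 1: diag=8, rhs=22; c'=3/8, d'=11/4
row 2: denom=10−3·3/8=71/8; d'=(32−3·11/4)/(71/8)=190/71
back: M2=190/71
back: M1=11/4−3/8·190/71=124/71
M: M0=0, M1=124/71, M2=190/71, M3=0
seg 0: a=0, c=M0/2=0, d=(M1−M0)/(6·1)=62/213, b=Δ0−h0·(2M0+M1)/6=-914/213
seg 1: a=-4, c=M1/2=62/71, d=(M2−M1)/(6·3)=11/213, b=Δ1−h1·(2M1+M2)/6=-728/213
seg 2: a=-5, c=M2/2=95/71, d=(M3−M2)/(6·2)=-95/426, b=Δ2−h2·(2M2+M3)/6=685/213
t_q=7/4 → seg 1, τ=3/4; S=-4+-728/213·τ+62/71·τ²+11/213·τ³=-27493/4544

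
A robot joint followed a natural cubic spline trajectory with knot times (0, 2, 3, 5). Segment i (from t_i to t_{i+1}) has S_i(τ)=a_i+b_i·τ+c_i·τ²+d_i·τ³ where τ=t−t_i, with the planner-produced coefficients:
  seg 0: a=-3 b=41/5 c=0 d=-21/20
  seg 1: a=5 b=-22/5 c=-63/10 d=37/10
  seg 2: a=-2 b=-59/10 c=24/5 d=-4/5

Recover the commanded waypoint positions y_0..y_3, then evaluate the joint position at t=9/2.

y_0 = S_0(0) = a_0 = -3
y_1 = S_1(0) = a_1 = 5
y_2 = S_2(0) = a_2 = -2
y_3 = S_2(2) = -1
t_q=9/2 is in segment 2 (τ=3/2); S_2(τ)=-11/4

y_0=-3 y_1=5 y_2=-2 y_3=-1
S(9/2) = -11/4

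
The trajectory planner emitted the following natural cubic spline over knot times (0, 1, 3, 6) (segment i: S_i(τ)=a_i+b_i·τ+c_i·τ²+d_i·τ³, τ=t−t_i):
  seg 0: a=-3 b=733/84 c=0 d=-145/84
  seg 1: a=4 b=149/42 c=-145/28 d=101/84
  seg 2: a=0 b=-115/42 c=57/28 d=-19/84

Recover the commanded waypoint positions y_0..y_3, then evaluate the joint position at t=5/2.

y_0 = S_0(0) = a_0 = -3
y_1 = S_1(0) = a_1 = 4
y_2 = S_2(0) = a_2 = 0
y_3 = S_2(3) = 4
t_q=5/2 is in segment 1 (τ=3/2); S_1(τ)=387/224

y_0=-3 y_1=4 y_2=0 y_3=4
S(5/2) = 387/224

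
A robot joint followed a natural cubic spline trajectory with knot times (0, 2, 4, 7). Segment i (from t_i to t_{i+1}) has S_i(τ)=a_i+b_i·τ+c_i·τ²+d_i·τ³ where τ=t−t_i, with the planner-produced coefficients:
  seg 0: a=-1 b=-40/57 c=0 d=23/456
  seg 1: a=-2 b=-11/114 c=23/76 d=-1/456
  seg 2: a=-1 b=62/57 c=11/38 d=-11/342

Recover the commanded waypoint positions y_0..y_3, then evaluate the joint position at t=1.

y_0=-1 y_1=-2 y_2=-1 y_3=4
S(1) = -251/152

y_0 = S_0(0) = a_0 = -1
y_1 = S_1(0) = a_1 = -2
y_2 = S_2(0) = a_2 = -1
y_3 = S_2(3) = 4
t_q=1 is in segment 0 (τ=1); S_0(τ)=-251/152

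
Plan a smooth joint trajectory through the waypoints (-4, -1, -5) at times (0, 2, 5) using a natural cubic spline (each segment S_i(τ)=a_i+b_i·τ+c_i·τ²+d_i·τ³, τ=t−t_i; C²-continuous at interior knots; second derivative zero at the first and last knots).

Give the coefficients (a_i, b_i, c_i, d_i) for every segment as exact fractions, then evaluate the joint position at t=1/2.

Δ: Δ0=3/2, Δ1=-4/3
row 1: diag=10, rhs=-17; c'=3/10, d'=-17/10
back: M1=-17/10
M: M0=0, M1=-17/10, M2=0
seg 0: a=-4, c=M0/2=0, d=(M1−M0)/(6·2)=-17/120, b=Δ0−h0·(2M0+M1)/6=31/15
seg 1: a=-1, c=M1/2=-17/20, d=(M2−M1)/(6·3)=17/180, b=Δ1−h1·(2M1+M2)/6=11/30
t_q=1/2 → seg 0, τ=1/2; S=-4+31/15·τ+0·τ²+-17/120·τ³=-191/64

  seg 0: a=-4 b=31/15 c=0 d=-17/120
  seg 1: a=-1 b=11/30 c=-17/20 d=17/180
S(1/2) = -191/64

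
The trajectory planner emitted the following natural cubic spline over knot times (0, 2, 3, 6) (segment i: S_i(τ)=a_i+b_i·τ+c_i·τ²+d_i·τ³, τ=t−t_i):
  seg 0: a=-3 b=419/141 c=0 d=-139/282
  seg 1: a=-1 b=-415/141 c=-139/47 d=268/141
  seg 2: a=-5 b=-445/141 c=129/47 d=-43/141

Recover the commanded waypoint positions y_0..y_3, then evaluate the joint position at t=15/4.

y_0=-3 y_1=-1 y_2=-5 y_3=2
S(15/4) = -17903/3008

y_0 = S_0(0) = a_0 = -3
y_1 = S_1(0) = a_1 = -1
y_2 = S_2(0) = a_2 = -5
y_3 = S_2(3) = 2
t_q=15/4 is in segment 2 (τ=3/4); S_2(τ)=-17903/3008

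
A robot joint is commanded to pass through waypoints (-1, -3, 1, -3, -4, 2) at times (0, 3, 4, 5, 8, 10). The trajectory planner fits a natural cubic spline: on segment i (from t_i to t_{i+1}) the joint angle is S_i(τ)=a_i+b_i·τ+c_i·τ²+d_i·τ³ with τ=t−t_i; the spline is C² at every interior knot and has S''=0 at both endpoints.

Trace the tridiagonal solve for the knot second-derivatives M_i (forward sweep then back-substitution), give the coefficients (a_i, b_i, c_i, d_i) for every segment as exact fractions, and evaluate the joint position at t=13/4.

Δ: Δ0=-2/3, Δ1=4, Δ2=-4, Δ3=-1/3, Δ4=3
row 1: diag=8, rhs=28; c'=1/8, d'=7/2
row 2: denom=4−1·1/8=31/8; d'=(-48−1·7/2)/(31/8)=-412/31
row 3: denom=8−1·8/31=240/31; d'=(22−1·-412/31)/(240/31)=547/120
row 4: denom=10−3·31/80=707/80; d'=(20−3·547/120)/(707/80)=506/707
back: M4=506/707
back: M3=547/120−31/80·506/707=9080/2121
back: M2=-412/31−8/31·9080/2121=-30532/2121
back: M1=7/2−1/8·-30532/2121=11240/2121
M: M0=0, M1=11240/2121, M2=-30532/2121, M3=9080/2121, M4=506/707, M5=0
seg 0: a=-1, c=M0/2=0, d=(M1−M0)/(6·3)=5620/19089, b=Δ0−h0·(2M0+M1)/6=-7034/2121
seg 1: a=-3, c=M1/2=5620/2121, d=(M2−M1)/(6·1)=-6962/2121, b=Δ1−h1·(2M1+M2)/6=9826/2121
seg 2: a=1, c=M2/2=-15266/2121, d=(M3−M2)/(6·1)=6602/2121, b=Δ2−h2·(2M2+M3)/6=60/707
seg 3: a=-3, c=M3/2=4540/2121, d=(M4−M3)/(6·3)=-3781/19089, b=Δ3−h3·(2M3+M4)/6=-10546/2121
seg 4: a=-4, c=M4/2=253/707, d=(M5−M4)/(6·2)=-253/4242, b=Δ4−h4·(2M4+M5)/6=5351/2121
t_q=13/4 → seg 1, τ=1/4; S=-3+9826/2121·τ+5620/2121·τ²+-6962/2121·τ³=-39083/22624

  seg 0: a=-1 b=-7034/2121 c=0 d=5620/19089
  seg 1: a=-3 b=9826/2121 c=5620/2121 d=-6962/2121
  seg 2: a=1 b=60/707 c=-15266/2121 d=6602/2121
  seg 3: a=-3 b=-10546/2121 c=4540/2121 d=-3781/19089
  seg 4: a=-4 b=5351/2121 c=253/707 d=-253/4242
S(13/4) = -39083/22624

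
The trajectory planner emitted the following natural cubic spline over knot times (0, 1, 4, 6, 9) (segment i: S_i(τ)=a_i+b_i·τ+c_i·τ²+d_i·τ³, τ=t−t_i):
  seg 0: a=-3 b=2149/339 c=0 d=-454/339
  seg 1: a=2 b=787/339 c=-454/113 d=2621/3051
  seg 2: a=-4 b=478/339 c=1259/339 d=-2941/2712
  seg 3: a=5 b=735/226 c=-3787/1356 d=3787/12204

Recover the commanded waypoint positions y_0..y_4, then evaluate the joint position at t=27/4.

y_0=-3 y_1=2 y_2=-4 y_3=5 y_4=-2
S(27/4) = 173543/28928

y_0 = S_0(0) = a_0 = -3
y_1 = S_1(0) = a_1 = 2
y_2 = S_2(0) = a_2 = -4
y_3 = S_3(0) = a_3 = 5
y_4 = S_3(3) = -2
t_q=27/4 is in segment 3 (τ=3/4); S_3(τ)=173543/28928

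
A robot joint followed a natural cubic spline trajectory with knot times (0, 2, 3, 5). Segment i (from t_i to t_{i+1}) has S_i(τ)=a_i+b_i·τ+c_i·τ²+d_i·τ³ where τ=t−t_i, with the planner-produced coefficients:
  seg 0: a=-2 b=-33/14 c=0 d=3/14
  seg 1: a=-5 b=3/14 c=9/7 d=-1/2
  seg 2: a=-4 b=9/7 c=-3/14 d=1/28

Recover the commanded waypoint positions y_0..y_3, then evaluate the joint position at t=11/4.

y_0=-2 y_1=-5 y_2=-4 y_3=-2
S(11/4) = -3877/896

y_0 = S_0(0) = a_0 = -2
y_1 = S_1(0) = a_1 = -5
y_2 = S_2(0) = a_2 = -4
y_3 = S_2(2) = -2
t_q=11/4 is in segment 1 (τ=3/4); S_1(τ)=-3877/896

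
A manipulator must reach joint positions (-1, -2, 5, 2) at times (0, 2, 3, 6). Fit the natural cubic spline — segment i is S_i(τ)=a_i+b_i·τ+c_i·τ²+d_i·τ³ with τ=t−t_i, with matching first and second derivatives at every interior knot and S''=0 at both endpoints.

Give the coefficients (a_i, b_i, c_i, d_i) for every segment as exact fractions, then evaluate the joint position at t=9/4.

  seg 0: a=-1 b=-319/94 c=0 d=34/47
  seg 1: a=-2 b=497/94 c=204/47 d=-247/94
  seg 2: a=5 b=286/47 c=-333/94 d=37/94
S(9/4) = -2695/6016

Δ: Δ0=-1/2, Δ1=7, Δ2=-1
row 1: diag=6, rhs=45; c'=1/6, d'=15/2
row 2: denom=8−1·1/6=47/6; d'=(-48−1·15/2)/(47/6)=-333/47
back: M2=-333/47
back: M1=15/2−1/6·-333/47=408/47
M: M0=0, M1=408/47, M2=-333/47, M3=0
seg 0: a=-1, c=M0/2=0, d=(M1−M0)/(6·2)=34/47, b=Δ0−h0·(2M0+M1)/6=-319/94
seg 1: a=-2, c=M1/2=204/47, d=(M2−M1)/(6·1)=-247/94, b=Δ1−h1·(2M1+M2)/6=497/94
seg 2: a=5, c=M2/2=-333/94, d=(M3−M2)/(6·3)=37/94, b=Δ2−h2·(2M2+M3)/6=286/47
t_q=9/4 → seg 1, τ=1/4; S=-2+497/94·τ+204/47·τ²+-247/94·τ³=-2695/6016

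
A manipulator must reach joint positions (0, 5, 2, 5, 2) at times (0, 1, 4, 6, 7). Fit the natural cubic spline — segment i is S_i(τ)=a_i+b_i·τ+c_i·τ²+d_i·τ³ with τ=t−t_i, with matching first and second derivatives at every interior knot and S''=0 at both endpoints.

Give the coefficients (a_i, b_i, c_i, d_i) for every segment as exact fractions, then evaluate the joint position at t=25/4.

Δ: Δ0=5, Δ1=-1, Δ2=3/2, Δ3=-3
row 1: diag=8, rhs=-36; c'=3/8, d'=-9/2
row 2: denom=10−3·3/8=71/8; d'=(15−3·-9/2)/(71/8)=228/71
row 3: denom=6−2·16/71=394/71; d'=(-27−2·228/71)/(394/71)=-2373/394
back: M3=-2373/394
back: M2=228/71−16/71·-2373/394=900/197
back: M1=-9/2−3/8·900/197=-1224/197
M: M0=0, M1=-1224/197, M2=900/197, M3=-2373/394, M4=0
seg 0: a=0, c=M0/2=0, d=(M1−M0)/(6·1)=-204/197, b=Δ0−h0·(2M0+M1)/6=1189/197
seg 1: a=5, c=M1/2=-612/197, d=(M2−M1)/(6·3)=118/197, b=Δ1−h1·(2M1+M2)/6=577/197
seg 2: a=2, c=M2/2=450/197, d=(M3−M2)/(6·2)=-1391/1576, b=Δ2−h2·(2M2+M3)/6=91/197
seg 3: a=5, c=M3/2=-2373/788, d=(M4−M3)/(6·1)=791/788, b=Δ3−h3·(2M3+M4)/6=-391/394
t_q=25/4 → seg 3, τ=1/4; S=5+-391/394·τ+-2373/788·τ²+791/788·τ³=230947/50432

  seg 0: a=0 b=1189/197 c=0 d=-204/197
  seg 1: a=5 b=577/197 c=-612/197 d=118/197
  seg 2: a=2 b=91/197 c=450/197 d=-1391/1576
  seg 3: a=5 b=-391/394 c=-2373/788 d=791/788
S(25/4) = 230947/50432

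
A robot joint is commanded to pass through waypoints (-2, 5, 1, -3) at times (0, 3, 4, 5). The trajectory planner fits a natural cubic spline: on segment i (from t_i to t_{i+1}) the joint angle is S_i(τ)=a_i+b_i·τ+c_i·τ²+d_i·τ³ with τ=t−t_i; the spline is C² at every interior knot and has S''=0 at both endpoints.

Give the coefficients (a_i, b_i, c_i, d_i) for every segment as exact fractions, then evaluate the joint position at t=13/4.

  seg 0: a=-2 b=445/93 c=0 d=-76/279
  seg 1: a=5 b=-239/93 c=-76/31 d=95/93
  seg 2: a=1 b=-410/93 c=19/31 d=-19/93
S(13/4) = 8373/1984

Δ: Δ0=7/3, Δ1=-4, Δ2=-4
row 1: diag=8, rhs=-38; c'=1/8, d'=-19/4
row 2: denom=4−1·1/8=31/8; d'=(0−1·-19/4)/(31/8)=38/31
back: M2=38/31
back: M1=-19/4−1/8·38/31=-152/31
M: M0=0, M1=-152/31, M2=38/31, M3=0
seg 0: a=-2, c=M0/2=0, d=(M1−M0)/(6·3)=-76/279, b=Δ0−h0·(2M0+M1)/6=445/93
seg 1: a=5, c=M1/2=-76/31, d=(M2−M1)/(6·1)=95/93, b=Δ1−h1·(2M1+M2)/6=-239/93
seg 2: a=1, c=M2/2=19/31, d=(M3−M2)/(6·1)=-19/93, b=Δ2−h2·(2M2+M3)/6=-410/93
t_q=13/4 → seg 1, τ=1/4; S=5+-239/93·τ+-76/31·τ²+95/93·τ³=8373/1984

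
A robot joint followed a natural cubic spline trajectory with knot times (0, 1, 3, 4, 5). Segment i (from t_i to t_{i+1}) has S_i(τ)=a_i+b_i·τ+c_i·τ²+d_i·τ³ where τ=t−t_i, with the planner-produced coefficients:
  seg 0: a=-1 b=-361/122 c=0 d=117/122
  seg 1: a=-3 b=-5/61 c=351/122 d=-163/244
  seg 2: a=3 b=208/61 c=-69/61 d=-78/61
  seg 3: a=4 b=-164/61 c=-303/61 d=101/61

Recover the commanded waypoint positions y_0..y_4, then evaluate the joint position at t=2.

y_0 = S_0(0) = a_0 = -1
y_1 = S_1(0) = a_1 = -3
y_2 = S_2(0) = a_2 = 3
y_3 = S_3(0) = a_3 = 4
y_4 = S_3(1) = -2
t_q=2 is in segment 1 (τ=1); S_1(τ)=-213/244

y_0=-1 y_1=-3 y_2=3 y_3=4 y_4=-2
S(2) = -213/244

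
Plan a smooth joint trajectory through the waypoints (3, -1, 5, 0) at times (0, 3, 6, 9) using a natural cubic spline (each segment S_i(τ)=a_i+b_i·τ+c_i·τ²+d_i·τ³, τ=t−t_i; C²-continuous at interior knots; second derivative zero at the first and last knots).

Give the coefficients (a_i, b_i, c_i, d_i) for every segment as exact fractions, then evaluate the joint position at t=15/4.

  seg 0: a=3 b=-37/15 c=0 d=17/135
  seg 1: a=-1 b=14/15 c=17/15 d=-7/27
  seg 2: a=5 b=11/15 c=-6/5 d=2/15
S(15/4) = 73/320

Δ: Δ0=-4/3, Δ1=2, Δ2=-5/3
row 1: diag=12, rhs=20; c'=1/4, d'=5/3
row 2: denom=12−3·1/4=45/4; d'=(-22−3·5/3)/(45/4)=-12/5
back: M2=-12/5
back: M1=5/3−1/4·-12/5=34/15
M: M0=0, M1=34/15, M2=-12/5, M3=0
seg 0: a=3, c=M0/2=0, d=(M1−M0)/(6·3)=17/135, b=Δ0−h0·(2M0+M1)/6=-37/15
seg 1: a=-1, c=M1/2=17/15, d=(M2−M1)/(6·3)=-7/27, b=Δ1−h1·(2M1+M2)/6=14/15
seg 2: a=5, c=M2/2=-6/5, d=(M3−M2)/(6·3)=2/15, b=Δ2−h2·(2M2+M3)/6=11/15
t_q=15/4 → seg 1, τ=3/4; S=-1+14/15·τ+17/15·τ²+-7/27·τ³=73/320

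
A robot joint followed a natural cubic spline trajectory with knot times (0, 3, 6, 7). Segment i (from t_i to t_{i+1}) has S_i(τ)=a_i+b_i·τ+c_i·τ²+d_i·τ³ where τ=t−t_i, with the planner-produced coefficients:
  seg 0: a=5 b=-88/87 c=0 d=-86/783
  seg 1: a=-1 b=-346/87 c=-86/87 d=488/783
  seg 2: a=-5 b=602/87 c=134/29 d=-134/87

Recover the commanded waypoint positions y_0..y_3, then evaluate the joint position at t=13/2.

y_0=5 y_1=-1 y_2=-5 y_3=5
S(13/2) = -67/116

y_0 = S_0(0) = a_0 = 5
y_1 = S_1(0) = a_1 = -1
y_2 = S_2(0) = a_2 = -5
y_3 = S_2(1) = 5
t_q=13/2 is in segment 2 (τ=1/2); S_2(τ)=-67/116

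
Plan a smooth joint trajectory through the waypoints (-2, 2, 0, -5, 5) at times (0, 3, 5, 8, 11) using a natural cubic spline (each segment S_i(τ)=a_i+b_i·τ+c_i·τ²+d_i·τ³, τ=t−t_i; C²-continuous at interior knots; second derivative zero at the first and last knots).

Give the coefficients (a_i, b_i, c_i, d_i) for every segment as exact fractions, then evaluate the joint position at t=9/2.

  seg 0: a=-2 b=685/354 c=0 d=-71/1062
  seg 1: a=2 b=23/177 c=-71/118 d=13/708
  seg 2: a=0 b=-364/177 c=-29/59 d=110/531
  seg 3: a=-5 b=104/177 c=81/59 d=-9/59
S(9/2) = 1705/1888

Δ: Δ0=4/3, Δ1=-1, Δ2=-5/3, Δ3=10/3
row 1: diag=10, rhs=-14; c'=1/5, d'=-7/5
row 2: denom=10−2·1/5=48/5; d'=(-4−2·-7/5)/(48/5)=-1/8
row 3: denom=12−3·5/16=177/16; d'=(30−3·-1/8)/(177/16)=162/59
back: M3=162/59
back: M2=-1/8−5/16·162/59=-58/59
back: M1=-7/5−1/5·-58/59=-71/59
M: M0=0, M1=-71/59, M2=-58/59, M3=162/59, M4=0
seg 0: a=-2, c=M0/2=0, d=(M1−M0)/(6·3)=-71/1062, b=Δ0−h0·(2M0+M1)/6=685/354
seg 1: a=2, c=M1/2=-71/118, d=(M2−M1)/(6·2)=13/708, b=Δ1−h1·(2M1+M2)/6=23/177
seg 2: a=0, c=M2/2=-29/59, d=(M3−M2)/(6·3)=110/531, b=Δ2−h2·(2M2+M3)/6=-364/177
seg 3: a=-5, c=M3/2=81/59, d=(M4−M3)/(6·3)=-9/59, b=Δ3−h3·(2M3+M4)/6=104/177
t_q=9/2 → seg 1, τ=3/2; S=2+23/177·τ+-71/118·τ²+13/708·τ³=1705/1888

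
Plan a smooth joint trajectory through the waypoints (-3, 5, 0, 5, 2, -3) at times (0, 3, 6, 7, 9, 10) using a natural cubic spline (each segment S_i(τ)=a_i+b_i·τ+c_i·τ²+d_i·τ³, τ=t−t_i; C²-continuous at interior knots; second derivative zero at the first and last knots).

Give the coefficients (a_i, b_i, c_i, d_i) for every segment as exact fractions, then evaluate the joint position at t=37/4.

  seg 0: a=-3 b=2115/452 c=0 d=-2729/12204
  seg 1: a=5 b=-307/226 c=-2729/1356 d=7769/12204
  seg 2: a=0 b=1697/452 c=420/113 d=-1117/452
  seg 3: a=5 b=853/226 c=-1671/452 d=479/904
  seg 4: a=2 b=-526/113 c=-117/226 d=39/226
S(37/4) = 11667/14464

Δ: Δ0=8/3, Δ1=-5/3, Δ2=5, Δ3=-3/2, Δ4=-5
row 1: diag=12, rhs=-26; c'=1/4, d'=-13/6
row 2: denom=8−3·1/4=29/4; d'=(40−3·-13/6)/(29/4)=186/29
row 3: denom=6−1·4/29=170/29; d'=(-39−1·186/29)/(170/29)=-1317/170
row 4: denom=6−2·29/85=452/85; d'=(-21−2·-1317/170)/(452/85)=-117/113
back: M4=-117/113
back: M3=-1317/170−29/85·-117/113=-1671/226
back: M2=186/29−4/29·-1671/226=840/113
back: M1=-13/6−1/4·840/113=-2729/678
M: M0=0, M1=-2729/678, M2=840/113, M3=-1671/226, M4=-117/113, M5=0
seg 0: a=-3, c=M0/2=0, d=(M1−M0)/(6·3)=-2729/12204, b=Δ0−h0·(2M0+M1)/6=2115/452
seg 1: a=5, c=M1/2=-2729/1356, d=(M2−M1)/(6·3)=7769/12204, b=Δ1−h1·(2M1+M2)/6=-307/226
seg 2: a=0, c=M2/2=420/113, d=(M3−M2)/(6·1)=-1117/452, b=Δ2−h2·(2M2+M3)/6=1697/452
seg 3: a=5, c=M3/2=-1671/452, d=(M4−M3)/(6·2)=479/904, b=Δ3−h3·(2M3+M4)/6=853/226
seg 4: a=2, c=M4/2=-117/226, d=(M5−M4)/(6·1)=39/226, b=Δ4−h4·(2M4+M5)/6=-526/113
t_q=37/4 → seg 4, τ=1/4; S=2+-526/113·τ+-117/226·τ²+39/226·τ³=11667/14464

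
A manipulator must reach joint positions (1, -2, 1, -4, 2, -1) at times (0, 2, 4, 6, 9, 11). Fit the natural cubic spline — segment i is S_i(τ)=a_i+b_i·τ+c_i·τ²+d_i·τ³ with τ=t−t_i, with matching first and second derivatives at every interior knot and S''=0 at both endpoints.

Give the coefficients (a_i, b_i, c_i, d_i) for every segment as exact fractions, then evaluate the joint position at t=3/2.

Δ: Δ0=-3/2, Δ1=3/2, Δ2=-5/2, Δ3=2, Δ4=-3/2
row 1: diag=8, rhs=18; c'=1/4, d'=9/4
row 2: denom=8−2·1/4=15/2; d'=(-24−2·9/4)/(15/2)=-19/5
row 3: denom=10−2·4/15=142/15; d'=(27−2·-19/5)/(142/15)=519/142
row 4: denom=10−3·45/142=1285/142; d'=(-21−3·519/142)/(1285/142)=-4539/1285
back: M4=-4539/1285
back: M3=519/142−45/142·-4539/1285=1227/257
back: M2=-19/5−4/15·1227/257=-6519/1285
back: M1=9/4−1/4·-6519/1285=4521/1285
M: M0=0, M1=4521/1285, M2=-6519/1285, M3=1227/257, M4=-4539/1285, M5=0
seg 0: a=1, c=M0/2=0, d=(M1−M0)/(6·2)=1507/5140, b=Δ0−h0·(2M0+M1)/6=-6869/2570
seg 1: a=-2, c=M1/2=4521/2570, d=(M2−M1)/(6·2)=-184/257, b=Δ1−h1·(2M1+M2)/6=2173/2570
seg 2: a=1, c=M2/2=-6519/2570, d=(M3−M2)/(6·2)=2109/2570, b=Δ2−h2·(2M2+M3)/6=-1823/2570
seg 3: a=-4, c=M3/2=1227/514, d=(M4−M3)/(6·3)=-593/1285, b=Δ3−h3·(2M3+M4)/6=-2591/2570
seg 4: a=2, c=M4/2=-4539/2570, d=(M5−M4)/(6·2)=1513/5140, b=Δ4−h4·(2M4+M5)/6=2197/2570
t_q=3/2 → seg 0, τ=3/2; S=1+-6869/2570·τ+0·τ²+1507/5140·τ³=-83047/41120

  seg 0: a=1 b=-6869/2570 c=0 d=1507/5140
  seg 1: a=-2 b=2173/2570 c=4521/2570 d=-184/257
  seg 2: a=1 b=-1823/2570 c=-6519/2570 d=2109/2570
  seg 3: a=-4 b=-2591/2570 c=1227/514 d=-593/1285
  seg 4: a=2 b=2197/2570 c=-4539/2570 d=1513/5140
S(3/2) = -83047/41120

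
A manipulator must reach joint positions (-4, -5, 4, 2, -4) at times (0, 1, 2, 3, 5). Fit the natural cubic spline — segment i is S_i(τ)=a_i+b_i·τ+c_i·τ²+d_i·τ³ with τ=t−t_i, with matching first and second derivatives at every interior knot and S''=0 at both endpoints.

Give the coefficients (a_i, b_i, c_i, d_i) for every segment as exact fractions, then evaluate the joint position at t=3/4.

Δ: Δ0=-1, Δ1=9, Δ2=-2, Δ3=-3
row 1: diag=4, rhs=60; c'=1/4, d'=15
row 2: denom=4−1·1/4=15/4; d'=(-66−1·15)/(15/4)=-108/5
row 3: denom=6−1·4/15=86/15; d'=(-6−1·-108/5)/(86/15)=117/43
back: M3=117/43
back: M2=-108/5−4/15·117/43=-960/43
back: M1=15−1/4·-960/43=885/43
M: M0=0, M1=885/43, M2=-960/43, M3=117/43, M4=0
seg 0: a=-4, c=M0/2=0, d=(M1−M0)/(6·1)=295/86, b=Δ0−h0·(2M0+M1)/6=-381/86
seg 1: a=-5, c=M1/2=885/86, d=(M2−M1)/(6·1)=-615/86, b=Δ1−h1·(2M1+M2)/6=252/43
seg 2: a=4, c=M2/2=-480/43, d=(M3−M2)/(6·1)=359/86, b=Δ2−h2·(2M2+M3)/6=429/86
seg 3: a=2, c=M3/2=117/86, d=(M4−M3)/(6·2)=-39/172, b=Δ3−h3·(2M3+M4)/6=-207/43
t_q=3/4 → seg 0, τ=3/4; S=-4+-381/86·τ+0·τ²+295/86·τ³=-32339/5504

  seg 0: a=-4 b=-381/86 c=0 d=295/86
  seg 1: a=-5 b=252/43 c=885/86 d=-615/86
  seg 2: a=4 b=429/86 c=-480/43 d=359/86
  seg 3: a=2 b=-207/43 c=117/86 d=-39/172
S(3/4) = -32339/5504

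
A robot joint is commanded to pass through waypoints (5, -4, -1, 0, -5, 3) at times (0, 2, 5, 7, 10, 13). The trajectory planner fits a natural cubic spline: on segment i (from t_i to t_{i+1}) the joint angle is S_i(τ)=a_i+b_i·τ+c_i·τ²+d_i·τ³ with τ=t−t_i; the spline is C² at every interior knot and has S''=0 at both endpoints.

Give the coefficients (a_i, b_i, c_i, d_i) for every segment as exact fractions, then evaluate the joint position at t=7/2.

Δ: Δ0=-9/2, Δ1=1, Δ2=1/2, Δ3=-5/3, Δ4=8/3
row 1: diag=10, rhs=33; c'=3/10, d'=33/10
row 2: denom=10−3·3/10=91/10; d'=(-3−3·33/10)/(91/10)=-129/91
row 3: denom=10−2·20/91=870/91; d'=(-13−2·-129/91)/(870/91)=-185/174
row 4: denom=12−3·91/290=3207/290; d'=(26−3·-185/174)/(3207/290)=8465/3207
back: M4=8465/3207
back: M3=-185/174−91/290·8465/3207=-2022/1069
back: M2=-129/91−20/91·-2022/1069=-1071/1069
back: M1=33/10−3/10·-1071/1069=3849/1069
M: M0=0, M1=3849/1069, M2=-1071/1069, M3=-2022/1069, M4=8465/3207, M5=0
seg 0: a=5, c=M0/2=0, d=(M1−M0)/(6·2)=1283/4276, b=Δ0−h0·(2M0+M1)/6=-12187/2138
seg 1: a=-4, c=M1/2=3849/2138, d=(M2−M1)/(6·3)=-820/3207, b=Δ1−h1·(2M1+M2)/6=-4489/2138
seg 2: a=-1, c=M2/2=-1071/2138, d=(M3−M2)/(6·2)=-317/4276, b=Δ2−h2·(2M2+M3)/6=3845/2138
seg 3: a=0, c=M3/2=-1011/1069, d=(M4−M3)/(6·3)=14531/57726, b=Δ3−h3·(2M3+M4)/6=-2341/2138
seg 4: a=-5, c=M4/2=8465/6414, d=(M5−M4)/(6·3)=-8465/57726, b=Δ4−h4·(2M4+M5)/6=29/1069
t_q=7/2 → seg 1, τ=3/2; S=-4+-4489/2138·τ+3849/2138·τ²+-820/3207·τ³=-33881/8552

  seg 0: a=5 b=-12187/2138 c=0 d=1283/4276
  seg 1: a=-4 b=-4489/2138 c=3849/2138 d=-820/3207
  seg 2: a=-1 b=3845/2138 c=-1071/2138 d=-317/4276
  seg 3: a=0 b=-2341/2138 c=-1011/1069 d=14531/57726
  seg 4: a=-5 b=29/1069 c=8465/6414 d=-8465/57726
S(7/2) = -33881/8552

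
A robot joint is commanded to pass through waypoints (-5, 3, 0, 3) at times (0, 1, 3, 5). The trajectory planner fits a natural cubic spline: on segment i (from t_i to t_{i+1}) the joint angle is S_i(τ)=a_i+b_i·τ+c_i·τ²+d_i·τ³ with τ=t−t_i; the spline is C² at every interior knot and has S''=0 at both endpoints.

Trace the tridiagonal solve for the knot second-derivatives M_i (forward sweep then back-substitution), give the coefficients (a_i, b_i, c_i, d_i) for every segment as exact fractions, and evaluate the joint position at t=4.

  seg 0: a=-5 b=217/22 c=0 d=-41/22
  seg 1: a=3 b=47/11 c=-123/22 d=119/88
  seg 2: a=0 b=-41/22 c=111/44 d=-37/88
S(4) = 21/88

Δ: Δ0=8, Δ1=-3/2, Δ2=3/2
row 1: diag=6, rhs=-57; c'=1/3, d'=-19/2
row 2: denom=8−2·1/3=22/3; d'=(18−2·-19/2)/(22/3)=111/22
back: M2=111/22
back: M1=-19/2−1/3·111/22=-123/11
M: M0=0, M1=-123/11, M2=111/22, M3=0
seg 0: a=-5, c=M0/2=0, d=(M1−M0)/(6·1)=-41/22, b=Δ0−h0·(2M0+M1)/6=217/22
seg 1: a=3, c=M1/2=-123/22, d=(M2−M1)/(6·2)=119/88, b=Δ1−h1·(2M1+M2)/6=47/11
seg 2: a=0, c=M2/2=111/44, d=(M3−M2)/(6·2)=-37/88, b=Δ2−h2·(2M2+M3)/6=-41/22
t_q=4 → seg 2, τ=1; S=0+-41/22·τ+111/44·τ²+-37/88·τ³=21/88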